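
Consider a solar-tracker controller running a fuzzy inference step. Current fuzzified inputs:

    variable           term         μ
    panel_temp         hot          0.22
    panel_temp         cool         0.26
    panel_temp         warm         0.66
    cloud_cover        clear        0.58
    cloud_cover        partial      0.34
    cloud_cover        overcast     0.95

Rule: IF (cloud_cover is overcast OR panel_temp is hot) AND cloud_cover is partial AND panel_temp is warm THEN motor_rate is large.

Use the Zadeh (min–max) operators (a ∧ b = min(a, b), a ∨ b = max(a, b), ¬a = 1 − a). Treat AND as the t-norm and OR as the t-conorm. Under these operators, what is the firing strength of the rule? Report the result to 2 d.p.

0.34

firing strength: (overcast=0.95 OR hot=0.22) = 0.95; AND[min(a, b)] with partial=0.34, warm=0.66 → w = 0.34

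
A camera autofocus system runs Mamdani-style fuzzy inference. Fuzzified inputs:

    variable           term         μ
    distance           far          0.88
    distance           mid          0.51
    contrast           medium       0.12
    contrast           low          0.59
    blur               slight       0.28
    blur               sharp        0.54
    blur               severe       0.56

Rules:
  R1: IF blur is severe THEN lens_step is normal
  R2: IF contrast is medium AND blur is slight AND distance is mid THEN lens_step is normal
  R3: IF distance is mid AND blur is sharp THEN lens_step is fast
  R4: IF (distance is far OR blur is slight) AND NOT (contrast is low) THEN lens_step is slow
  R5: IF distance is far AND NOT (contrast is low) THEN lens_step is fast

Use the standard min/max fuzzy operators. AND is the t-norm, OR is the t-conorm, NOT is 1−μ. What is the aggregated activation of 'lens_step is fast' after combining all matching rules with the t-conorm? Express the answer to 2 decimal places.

0.51

R1: severe=0.56 → w = 0.56
R2: medium=0.12, slight=0.28, mid=0.51; AND[min(a, b)] → w = 0.12
R3: mid=0.51, sharp=0.54; AND[min(a, b)] → w = 0.51
R4: (far=0.88 OR slight=0.28) = 0.88; AND[min(a, b)] with ¬low=1−0.59=0.41 → w = 0.41
R5: far=0.88, ¬low=1−0.59=0.41; AND[min(a, b)] → w = 0.41
Rules with consequent 'fast': {R3, R5} → strengths 0.51, 0.41
Aggregate via t-conorm [max(a, b)]: 0.51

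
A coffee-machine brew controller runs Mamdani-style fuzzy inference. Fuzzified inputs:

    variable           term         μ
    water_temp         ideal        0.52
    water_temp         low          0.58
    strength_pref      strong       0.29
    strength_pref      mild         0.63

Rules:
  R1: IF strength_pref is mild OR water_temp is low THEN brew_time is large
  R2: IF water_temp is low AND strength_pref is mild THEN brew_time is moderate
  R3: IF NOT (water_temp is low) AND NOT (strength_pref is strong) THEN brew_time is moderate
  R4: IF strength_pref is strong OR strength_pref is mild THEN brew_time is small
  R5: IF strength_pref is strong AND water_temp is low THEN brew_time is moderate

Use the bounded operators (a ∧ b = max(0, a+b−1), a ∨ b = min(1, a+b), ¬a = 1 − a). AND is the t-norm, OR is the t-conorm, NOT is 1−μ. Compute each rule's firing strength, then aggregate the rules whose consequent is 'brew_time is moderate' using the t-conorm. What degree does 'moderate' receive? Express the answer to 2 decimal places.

0.34

R1: mild=0.63, low=0.58; OR[min(1, a+b)] → w = 1.00
R2: low=0.58, mild=0.63; AND[max(0, a+b−1)] → w = 0.21
R3: ¬low=1−0.58=0.42, ¬strong=1−0.29=0.71; AND[max(0, a+b−1)] → w = 0.13
R4: strong=0.29, mild=0.63; OR[min(1, a+b)] → w = 0.92
R5: strong=0.29, low=0.58; AND[max(0, a+b−1)] → w = 0.00
Rules with consequent 'moderate': {R2, R3, R5} → strengths 0.21, 0.13, 0.00
Aggregate via t-conorm [min(1, a+b)]: 0.34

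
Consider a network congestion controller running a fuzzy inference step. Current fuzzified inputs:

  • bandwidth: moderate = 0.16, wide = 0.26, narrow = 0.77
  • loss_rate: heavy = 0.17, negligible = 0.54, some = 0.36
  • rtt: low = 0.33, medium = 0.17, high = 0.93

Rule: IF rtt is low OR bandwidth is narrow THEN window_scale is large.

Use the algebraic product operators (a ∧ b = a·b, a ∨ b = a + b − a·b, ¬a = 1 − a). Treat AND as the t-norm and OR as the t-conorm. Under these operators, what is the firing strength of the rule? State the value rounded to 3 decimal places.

0.846

firing strength: low=0.33, narrow=0.77; OR[a + b − a·b] → w = 0.8459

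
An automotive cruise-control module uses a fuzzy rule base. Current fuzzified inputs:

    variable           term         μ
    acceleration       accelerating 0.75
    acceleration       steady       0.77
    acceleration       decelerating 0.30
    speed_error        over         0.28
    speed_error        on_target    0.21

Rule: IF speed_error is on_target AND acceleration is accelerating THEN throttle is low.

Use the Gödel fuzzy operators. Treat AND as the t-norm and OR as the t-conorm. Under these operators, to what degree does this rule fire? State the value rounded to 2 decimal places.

0.21

firing strength: on_target=0.21, accelerating=0.75; AND[min(a, b)] → w = 0.21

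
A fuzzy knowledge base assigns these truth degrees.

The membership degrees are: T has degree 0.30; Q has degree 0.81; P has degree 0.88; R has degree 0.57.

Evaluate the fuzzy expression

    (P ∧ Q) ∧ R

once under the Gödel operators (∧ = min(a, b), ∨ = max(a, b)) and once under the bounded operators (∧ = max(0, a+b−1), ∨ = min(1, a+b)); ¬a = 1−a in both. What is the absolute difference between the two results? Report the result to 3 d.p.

0.310

Under Gödel:
  P ∧ Q = min(a, b) on (0.88, 0.81) = 0.81
  (P ∧ Q) ∧ R = min(a, b) on (0.81, 0.57) = 0.57
  → value = 0.5700
Under bounded:
  P ∧ Q = max(0, a+b−1) on (0.88, 0.81) = 0.69
  (P ∧ Q) ∧ R = max(0, a+b−1) on (0.69, 0.57) = 0.26
  → value = 0.2600
|0.5700 − 0.2600| = 0.310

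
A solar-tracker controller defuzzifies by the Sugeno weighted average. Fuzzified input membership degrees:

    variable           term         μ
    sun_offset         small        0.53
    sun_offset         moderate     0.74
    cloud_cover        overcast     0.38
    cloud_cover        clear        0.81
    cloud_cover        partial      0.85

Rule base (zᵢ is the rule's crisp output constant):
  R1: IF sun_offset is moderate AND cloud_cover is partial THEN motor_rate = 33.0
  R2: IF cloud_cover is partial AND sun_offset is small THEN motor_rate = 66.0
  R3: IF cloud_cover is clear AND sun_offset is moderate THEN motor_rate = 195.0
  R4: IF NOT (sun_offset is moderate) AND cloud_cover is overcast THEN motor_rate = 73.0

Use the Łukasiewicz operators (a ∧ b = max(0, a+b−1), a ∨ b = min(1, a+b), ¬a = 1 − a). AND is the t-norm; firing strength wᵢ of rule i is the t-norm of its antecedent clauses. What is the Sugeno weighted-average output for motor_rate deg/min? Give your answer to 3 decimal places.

99.868

R1 (z=33.0): moderate=0.74, partial=0.85; AND[max(0, a+b−1)] → w = 0.59
R2 (z=66.0): partial=0.85, small=0.53; AND[max(0, a+b−1)] → w = 0.38
R3 (z=195.0): clear=0.81, moderate=0.74; AND[max(0, a+b−1)] → w = 0.55
R4 (z=73.0): ¬moderate=1−0.74=0.26, overcast=0.38; AND[max(0, a+b−1)] → w = 0.00
Weighted average = (0.59·33.0 + 0.38·66.0 + 0.55·195.0 + 0.00·73.0) / (0.59 + 0.38 + 0.55 + 0.00)
  = 151.8000 / 1.5200 = 99.868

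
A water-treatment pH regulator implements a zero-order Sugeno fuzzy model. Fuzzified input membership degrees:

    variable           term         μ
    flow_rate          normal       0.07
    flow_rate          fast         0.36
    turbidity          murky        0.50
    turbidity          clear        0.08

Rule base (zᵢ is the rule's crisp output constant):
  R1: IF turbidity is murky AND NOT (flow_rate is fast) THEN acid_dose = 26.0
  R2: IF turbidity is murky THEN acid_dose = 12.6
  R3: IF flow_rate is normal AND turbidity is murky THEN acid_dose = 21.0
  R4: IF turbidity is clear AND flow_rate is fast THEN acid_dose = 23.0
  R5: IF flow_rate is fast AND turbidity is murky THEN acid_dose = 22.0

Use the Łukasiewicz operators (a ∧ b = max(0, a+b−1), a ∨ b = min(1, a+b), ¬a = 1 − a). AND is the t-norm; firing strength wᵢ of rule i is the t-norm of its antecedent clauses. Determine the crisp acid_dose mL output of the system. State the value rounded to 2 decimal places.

15.53

R1 (z=26.0): murky=0.50, ¬fast=1−0.36=0.64; AND[max(0, a+b−1)] → w = 0.14
R2 (z=12.6): murky=0.50 → w = 0.50
R3 (z=21.0): normal=0.07, murky=0.50; AND[max(0, a+b−1)] → w = 0.00
R4 (z=23.0): clear=0.08, fast=0.36; AND[max(0, a+b−1)] → w = 0.00
R5 (z=22.0): fast=0.36, murky=0.50; AND[max(0, a+b−1)] → w = 0.00
Weighted average = (0.14·26.0 + 0.50·12.6 + 0.00·21.0 + 0.00·23.0 + 0.00·22.0) / (0.14 + 0.50 + 0.00 + 0.00 + 0.00)
  = 9.9400 / 0.6400 = 15.53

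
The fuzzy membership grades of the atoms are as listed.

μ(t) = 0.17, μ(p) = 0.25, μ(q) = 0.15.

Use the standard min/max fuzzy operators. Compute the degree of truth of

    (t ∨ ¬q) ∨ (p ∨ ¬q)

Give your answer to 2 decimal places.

0.85

¬q = 1 − 0.15 = 0.85
t ∨ ¬q = max(a, b) on (0.17, 0.85) = 0.85
¬q = 1 − 0.15 = 0.85
p ∨ ¬q = max(a, b) on (0.25, 0.85) = 0.85
(t ∨ ¬q) ∨ (p ∨ ¬q) = max(a, b) on (0.85, 0.85) = 0.85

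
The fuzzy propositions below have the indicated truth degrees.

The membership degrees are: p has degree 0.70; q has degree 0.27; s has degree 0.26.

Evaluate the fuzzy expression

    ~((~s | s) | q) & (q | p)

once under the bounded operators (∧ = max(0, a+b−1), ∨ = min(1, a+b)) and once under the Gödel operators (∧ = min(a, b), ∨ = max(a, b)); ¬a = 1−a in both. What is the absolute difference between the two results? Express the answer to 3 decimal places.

0.260

Under bounded:
  ~s = 1 − 0.26 = 0.74
  ~s | s = min(1, a+b) on (0.74, 0.26) = 1.00
  (~s | s) | q = min(1, a+b) on (1.00, 0.27) = 1.00
  ~((~s | s) | q) = 1 − 1.00 = 0.00
  q | p = min(1, a+b) on (0.27, 0.70) = 0.97
  ~((~s | s) | q) & (q | p) = max(0, a+b−1) on (0.00, 0.97) = 0.00
  → value = 0.0000
Under Gödel:
  ~s = 1 − 0.26 = 0.74
  ~s | s = max(a, b) on (0.74, 0.26) = 0.74
  (~s | s) | q = max(a, b) on (0.74, 0.27) = 0.74
  ~((~s | s) | q) = 1 − 0.74 = 0.26
  q | p = max(a, b) on (0.27, 0.70) = 0.70
  ~((~s | s) | q) & (q | p) = min(a, b) on (0.26, 0.70) = 0.26
  → value = 0.2600
|0.0000 − 0.2600| = 0.260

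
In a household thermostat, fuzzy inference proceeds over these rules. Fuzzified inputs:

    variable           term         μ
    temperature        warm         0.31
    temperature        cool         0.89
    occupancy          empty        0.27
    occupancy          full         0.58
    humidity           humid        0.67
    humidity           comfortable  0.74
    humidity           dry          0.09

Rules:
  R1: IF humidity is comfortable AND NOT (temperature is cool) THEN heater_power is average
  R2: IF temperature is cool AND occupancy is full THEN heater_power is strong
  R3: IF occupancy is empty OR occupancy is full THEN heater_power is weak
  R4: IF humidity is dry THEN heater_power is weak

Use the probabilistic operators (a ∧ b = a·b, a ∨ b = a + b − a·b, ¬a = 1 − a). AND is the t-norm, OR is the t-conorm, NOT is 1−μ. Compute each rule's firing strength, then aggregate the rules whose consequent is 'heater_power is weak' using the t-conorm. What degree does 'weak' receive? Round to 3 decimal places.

0.721

R1: comfortable=0.74, ¬cool=1−0.89=0.11; AND[a·b] → w = 0.0814
R2: cool=0.89, full=0.58; AND[a·b] → w = 0.5162
R3: empty=0.27, full=0.58; OR[a + b − a·b] → w = 0.6934
R4: dry=0.09 → w = 0.0900
Rules with consequent 'weak': {R3, R4} → strengths 0.6934, 0.0900
Aggregate via t-conorm [a + b − a·b]: 0.7210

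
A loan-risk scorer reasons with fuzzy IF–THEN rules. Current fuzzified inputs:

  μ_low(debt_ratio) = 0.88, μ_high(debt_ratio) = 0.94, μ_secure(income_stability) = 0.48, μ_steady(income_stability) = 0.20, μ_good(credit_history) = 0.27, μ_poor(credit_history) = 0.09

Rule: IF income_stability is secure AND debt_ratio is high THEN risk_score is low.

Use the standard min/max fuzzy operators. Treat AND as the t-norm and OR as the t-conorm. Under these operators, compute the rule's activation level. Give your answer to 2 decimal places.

0.48

firing strength: secure=0.48, high=0.94; AND[min(a, b)] → w = 0.48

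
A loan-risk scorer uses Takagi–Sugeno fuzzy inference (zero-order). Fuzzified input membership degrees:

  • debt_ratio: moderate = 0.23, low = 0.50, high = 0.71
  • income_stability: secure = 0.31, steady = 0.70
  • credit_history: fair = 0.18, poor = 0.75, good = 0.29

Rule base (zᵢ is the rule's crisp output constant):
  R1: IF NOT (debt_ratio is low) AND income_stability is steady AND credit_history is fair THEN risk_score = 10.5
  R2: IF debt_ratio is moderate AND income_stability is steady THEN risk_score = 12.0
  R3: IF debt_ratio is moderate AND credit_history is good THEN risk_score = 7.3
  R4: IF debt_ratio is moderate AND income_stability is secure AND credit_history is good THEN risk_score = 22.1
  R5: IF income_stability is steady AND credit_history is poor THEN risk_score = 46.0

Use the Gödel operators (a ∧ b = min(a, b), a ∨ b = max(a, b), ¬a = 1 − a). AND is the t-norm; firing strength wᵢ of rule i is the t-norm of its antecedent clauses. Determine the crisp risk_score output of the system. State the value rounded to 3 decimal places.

27.778

R1 (z=10.5): ¬low=1−0.50=0.50, steady=0.70, fair=0.18; AND[min(a, b)] → w = 0.18
R2 (z=12.0): moderate=0.23, steady=0.70; AND[min(a, b)] → w = 0.23
R3 (z=7.3): moderate=0.23, good=0.29; AND[min(a, b)] → w = 0.23
R4 (z=22.1): moderate=0.23, secure=0.31, good=0.29; AND[min(a, b)] → w = 0.23
R5 (z=46.0): steady=0.70, poor=0.75; AND[min(a, b)] → w = 0.70
Weighted average = (0.18·10.5 + 0.23·12.0 + 0.23·7.3 + 0.23·22.1 + 0.70·46.0) / (0.18 + 0.23 + 0.23 + 0.23 + 0.70)
  = 43.6120 / 1.5700 = 27.778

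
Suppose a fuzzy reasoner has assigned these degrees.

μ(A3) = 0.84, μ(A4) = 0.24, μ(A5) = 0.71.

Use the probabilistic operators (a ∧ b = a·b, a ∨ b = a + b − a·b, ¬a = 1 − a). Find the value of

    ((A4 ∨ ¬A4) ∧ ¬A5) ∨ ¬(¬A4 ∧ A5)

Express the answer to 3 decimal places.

0.588

¬A4 = 1 − 0.2400 = 0.7600
A4 ∨ ¬A4 = a + b − a·b on (0.2400, 0.7600) = 0.8176
¬A5 = 1 − 0.7100 = 0.2900
(A4 ∨ ¬A4) ∧ ¬A5 = a·b on (0.8176, 0.2900) = 0.2371
¬A4 = 1 − 0.2400 = 0.7600
¬A4 ∧ A5 = a·b on (0.7600, 0.7100) = 0.5396
¬(¬A4 ∧ A5) = 1 − 0.5396 = 0.4604
((A4 ∨ ¬A4) ∧ ¬A5) ∨ ¬(¬A4 ∧ A5) = a + b − a·b on (0.2371, 0.4604) = 0.5883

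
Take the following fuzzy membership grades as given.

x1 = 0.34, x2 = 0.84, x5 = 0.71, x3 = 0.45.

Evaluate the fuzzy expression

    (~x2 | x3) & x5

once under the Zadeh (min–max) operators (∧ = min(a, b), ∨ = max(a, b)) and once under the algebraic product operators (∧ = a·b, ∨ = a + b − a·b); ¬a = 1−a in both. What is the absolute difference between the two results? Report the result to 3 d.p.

0.068

Under Zadeh (min–max):
  ~x2 = 1 − 0.84 = 0.16
  ~x2 | x3 = max(a, b) on (0.16, 0.45) = 0.45
  (~x2 | x3) & x5 = min(a, b) on (0.45, 0.71) = 0.45
  → value = 0.4500
Under algebraic product:
  ~x2 = 1 − 0.8400 = 0.1600
  ~x2 | x3 = a + b − a·b on (0.1600, 0.4500) = 0.5380
  (~x2 | x3) & x5 = a·b on (0.5380, 0.7100) = 0.3820
  → value = 0.3820
|0.4500 − 0.3820| = 0.068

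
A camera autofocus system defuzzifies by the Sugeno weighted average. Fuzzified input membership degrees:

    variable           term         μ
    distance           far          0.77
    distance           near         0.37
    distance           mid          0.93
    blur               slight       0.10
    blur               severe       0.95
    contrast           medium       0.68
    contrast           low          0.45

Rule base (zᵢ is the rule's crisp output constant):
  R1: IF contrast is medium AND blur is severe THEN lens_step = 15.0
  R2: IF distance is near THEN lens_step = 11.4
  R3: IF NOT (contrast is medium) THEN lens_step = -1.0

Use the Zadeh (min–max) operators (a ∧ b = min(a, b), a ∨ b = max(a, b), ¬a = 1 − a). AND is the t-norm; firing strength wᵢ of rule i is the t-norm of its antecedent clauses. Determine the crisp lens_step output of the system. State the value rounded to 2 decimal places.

R1 (z=15.0): medium=0.68, severe=0.95; AND[min(a, b)] → w = 0.68
R2 (z=11.4): near=0.37 → w = 0.37
R3 (z=-1.0): ¬medium=1−0.68=0.32 → w = 0.32
Weighted average = (0.68·15.0 + 0.37·11.4 + 0.32·-1.0) / (0.68 + 0.37 + 0.32)
  = 14.0980 / 1.3700 = 10.29

10.29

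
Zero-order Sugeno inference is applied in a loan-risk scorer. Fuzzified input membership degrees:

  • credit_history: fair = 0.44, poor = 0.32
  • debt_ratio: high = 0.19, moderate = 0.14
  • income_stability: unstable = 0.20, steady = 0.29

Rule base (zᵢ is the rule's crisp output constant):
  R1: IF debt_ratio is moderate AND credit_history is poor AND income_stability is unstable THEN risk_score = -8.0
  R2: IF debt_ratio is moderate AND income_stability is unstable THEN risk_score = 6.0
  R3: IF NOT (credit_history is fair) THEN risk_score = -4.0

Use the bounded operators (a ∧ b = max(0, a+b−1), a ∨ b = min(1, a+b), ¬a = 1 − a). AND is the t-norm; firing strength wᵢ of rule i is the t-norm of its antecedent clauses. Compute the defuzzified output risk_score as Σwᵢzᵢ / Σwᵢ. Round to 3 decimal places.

R1 (z=-8.0): moderate=0.14, poor=0.32, unstable=0.20; AND[max(0, a+b−1)] → w = 0.00
R2 (z=6.0): moderate=0.14, unstable=0.20; AND[max(0, a+b−1)] → w = 0.00
R3 (z=-4.0): ¬fair=1−0.44=0.56 → w = 0.56
Weighted average = (0.00·-8.0 + 0.00·6.0 + 0.56·-4.0) / (0.00 + 0.00 + 0.56)
  = -2.2400 / 0.5600 = -4.000

-4.000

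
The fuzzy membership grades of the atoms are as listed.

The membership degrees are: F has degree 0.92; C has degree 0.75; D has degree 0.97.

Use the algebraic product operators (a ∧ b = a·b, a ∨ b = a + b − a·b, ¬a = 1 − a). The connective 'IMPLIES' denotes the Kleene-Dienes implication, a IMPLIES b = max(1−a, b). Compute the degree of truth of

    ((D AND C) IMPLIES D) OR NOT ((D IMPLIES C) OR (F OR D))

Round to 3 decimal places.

0.970

D AND C = a·b on (0.9700, 0.7500) = 0.7275
(D AND C) IMPLIES D  [Kleene-Dienes: max(1−a, b)] with a=0.7275, b=0.9700 → 0.9700
D IMPLIES C  [Kleene-Dienes: max(1−a, b)] with a=0.9700, b=0.7500 → 0.7500
F OR D = a + b − a·b on (0.9200, 0.9700) = 0.9976
(D IMPLIES C) OR (F OR D) = a + b − a·b on (0.7500, 0.9976) = 0.9994
NOT ((D IMPLIES C) OR (F OR D)) = 1 − 0.9994 = 0.0006
((D AND C) IMPLIES D) OR NOT ((D IMPLIES C) OR (F OR D)) = a + b − a·b on (0.9700, 0.0006) = 0.9700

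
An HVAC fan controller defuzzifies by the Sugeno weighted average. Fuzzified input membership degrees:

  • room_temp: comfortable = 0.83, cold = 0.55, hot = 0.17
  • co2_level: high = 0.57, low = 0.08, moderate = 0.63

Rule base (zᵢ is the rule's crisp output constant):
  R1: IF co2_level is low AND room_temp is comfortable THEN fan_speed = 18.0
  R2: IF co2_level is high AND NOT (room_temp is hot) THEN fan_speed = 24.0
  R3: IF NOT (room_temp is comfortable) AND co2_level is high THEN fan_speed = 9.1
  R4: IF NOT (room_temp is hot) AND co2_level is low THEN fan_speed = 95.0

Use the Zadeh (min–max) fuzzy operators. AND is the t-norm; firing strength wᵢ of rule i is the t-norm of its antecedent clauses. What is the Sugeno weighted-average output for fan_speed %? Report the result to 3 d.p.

26.963

R1 (z=18.0): low=0.08, comfortable=0.83; AND[min(a, b)] → w = 0.08
R2 (z=24.0): high=0.57, ¬hot=1−0.17=0.83; AND[min(a, b)] → w = 0.57
R3 (z=9.1): ¬comfortable=1−0.83=0.17, high=0.57; AND[min(a, b)] → w = 0.17
R4 (z=95.0): ¬hot=1−0.17=0.83, low=0.08; AND[min(a, b)] → w = 0.08
Weighted average = (0.08·18.0 + 0.57·24.0 + 0.17·9.1 + 0.08·95.0) / (0.08 + 0.57 + 0.17 + 0.08)
  = 24.2670 / 0.9000 = 26.963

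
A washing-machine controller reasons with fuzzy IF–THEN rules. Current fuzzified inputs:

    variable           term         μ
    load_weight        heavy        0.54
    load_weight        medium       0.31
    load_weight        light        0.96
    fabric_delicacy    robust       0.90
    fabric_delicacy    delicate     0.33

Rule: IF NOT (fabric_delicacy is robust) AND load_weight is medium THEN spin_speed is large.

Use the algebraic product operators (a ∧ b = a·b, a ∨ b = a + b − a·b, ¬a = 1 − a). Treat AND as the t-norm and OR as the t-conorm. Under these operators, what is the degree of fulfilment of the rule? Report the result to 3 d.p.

0.031

firing strength: ¬robust=1−0.90=0.10, medium=0.31; AND[a·b] → w = 0.0310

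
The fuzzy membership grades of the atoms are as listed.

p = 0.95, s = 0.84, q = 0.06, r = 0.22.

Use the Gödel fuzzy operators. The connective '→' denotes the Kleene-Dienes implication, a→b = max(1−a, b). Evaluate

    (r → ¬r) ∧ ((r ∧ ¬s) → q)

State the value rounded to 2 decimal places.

¬r = 1 − 0.22 = 0.78
r → ¬r  [Kleene-Dienes: max(1−a, b)] with a=0.22, b=0.78 → 0.78
¬s = 1 − 0.84 = 0.16
r ∧ ¬s = min(a, b) on (0.22, 0.16) = 0.16
(r ∧ ¬s) → q  [Kleene-Dienes: max(1−a, b)] with a=0.16, b=0.06 → 0.84
(r → ¬r) ∧ ((r ∧ ¬s) → q) = min(a, b) on (0.78, 0.84) = 0.78

0.78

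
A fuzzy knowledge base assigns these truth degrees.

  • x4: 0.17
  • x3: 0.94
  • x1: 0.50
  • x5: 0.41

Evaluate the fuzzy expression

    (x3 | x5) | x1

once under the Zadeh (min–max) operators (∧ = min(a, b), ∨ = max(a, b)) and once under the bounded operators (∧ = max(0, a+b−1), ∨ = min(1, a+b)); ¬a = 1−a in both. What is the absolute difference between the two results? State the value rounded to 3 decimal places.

Under Zadeh (min–max):
  x3 | x5 = max(a, b) on (0.94, 0.41) = 0.94
  (x3 | x5) | x1 = max(a, b) on (0.94, 0.50) = 0.94
  → value = 0.9400
Under bounded:
  x3 | x5 = min(1, a+b) on (0.94, 0.41) = 1.00
  (x3 | x5) | x1 = min(1, a+b) on (1.00, 0.50) = 1.00
  → value = 1.0000
|0.9400 − 1.0000| = 0.060

0.060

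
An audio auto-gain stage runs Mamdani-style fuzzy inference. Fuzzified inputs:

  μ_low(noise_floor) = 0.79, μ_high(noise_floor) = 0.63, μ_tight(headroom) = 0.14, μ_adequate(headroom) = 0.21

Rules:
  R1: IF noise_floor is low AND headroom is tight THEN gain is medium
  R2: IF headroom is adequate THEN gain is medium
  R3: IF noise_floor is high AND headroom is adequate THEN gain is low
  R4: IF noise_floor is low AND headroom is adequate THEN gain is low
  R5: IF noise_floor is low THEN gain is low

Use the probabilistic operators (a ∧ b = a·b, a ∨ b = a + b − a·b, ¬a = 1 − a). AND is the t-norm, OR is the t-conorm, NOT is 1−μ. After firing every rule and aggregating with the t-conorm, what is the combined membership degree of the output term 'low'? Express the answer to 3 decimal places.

0.848

R1: low=0.79, tight=0.14; AND[a·b] → w = 0.1106
R2: adequate=0.21 → w = 0.2100
R3: high=0.63, adequate=0.21; AND[a·b] → w = 0.1323
R4: low=0.79, adequate=0.21; AND[a·b] → w = 0.1659
R5: low=0.79 → w = 0.7900
Rules with consequent 'low': {R3, R4, R5} → strengths 0.1323, 0.1659, 0.7900
Aggregate via t-conorm [a + b − a·b]: 0.8480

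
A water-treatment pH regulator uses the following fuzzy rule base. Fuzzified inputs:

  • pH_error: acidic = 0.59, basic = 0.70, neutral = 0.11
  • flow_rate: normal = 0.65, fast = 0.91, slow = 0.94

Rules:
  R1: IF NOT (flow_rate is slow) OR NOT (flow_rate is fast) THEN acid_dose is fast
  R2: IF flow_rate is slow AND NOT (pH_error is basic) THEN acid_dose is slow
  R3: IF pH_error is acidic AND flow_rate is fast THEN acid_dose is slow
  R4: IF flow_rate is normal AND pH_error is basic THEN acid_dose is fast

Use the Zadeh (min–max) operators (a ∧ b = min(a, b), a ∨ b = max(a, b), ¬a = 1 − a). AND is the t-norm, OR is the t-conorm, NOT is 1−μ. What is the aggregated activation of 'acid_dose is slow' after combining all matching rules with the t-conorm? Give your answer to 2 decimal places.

R1: ¬slow=1−0.94=0.06, ¬fast=1−0.91=0.09; OR[max(a, b)] → w = 0.09
R2: slow=0.94, ¬basic=1−0.70=0.30; AND[min(a, b)] → w = 0.30
R3: acidic=0.59, fast=0.91; AND[min(a, b)] → w = 0.59
R4: normal=0.65, basic=0.70; AND[min(a, b)] → w = 0.65
Rules with consequent 'slow': {R2, R3} → strengths 0.30, 0.59
Aggregate via t-conorm [max(a, b)]: 0.59

0.59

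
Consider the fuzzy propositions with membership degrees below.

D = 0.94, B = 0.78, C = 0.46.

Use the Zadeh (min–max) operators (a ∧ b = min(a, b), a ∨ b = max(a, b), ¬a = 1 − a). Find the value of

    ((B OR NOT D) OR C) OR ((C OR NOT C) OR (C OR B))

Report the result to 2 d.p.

0.78

NOT D = 1 − 0.94 = 0.06
B OR NOT D = max(a, b) on (0.78, 0.06) = 0.78
(B OR NOT D) OR C = max(a, b) on (0.78, 0.46) = 0.78
NOT C = 1 − 0.46 = 0.54
C OR NOT C = max(a, b) on (0.46, 0.54) = 0.54
C OR B = max(a, b) on (0.46, 0.78) = 0.78
(C OR NOT C) OR (C OR B) = max(a, b) on (0.54, 0.78) = 0.78
((B OR NOT D) OR C) OR ((C OR NOT C) OR (C OR B)) = max(a, b) on (0.78, 0.78) = 0.78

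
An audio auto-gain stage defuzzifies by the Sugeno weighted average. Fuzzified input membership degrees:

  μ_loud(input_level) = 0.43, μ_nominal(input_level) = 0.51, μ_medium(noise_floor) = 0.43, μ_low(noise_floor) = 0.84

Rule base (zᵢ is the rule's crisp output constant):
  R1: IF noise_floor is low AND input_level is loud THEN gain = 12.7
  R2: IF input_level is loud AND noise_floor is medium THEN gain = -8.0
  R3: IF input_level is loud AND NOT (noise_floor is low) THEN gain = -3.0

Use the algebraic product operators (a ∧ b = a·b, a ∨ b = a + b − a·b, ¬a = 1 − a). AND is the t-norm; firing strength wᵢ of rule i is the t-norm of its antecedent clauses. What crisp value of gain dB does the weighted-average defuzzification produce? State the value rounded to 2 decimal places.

4.72

R1 (z=12.7): low=0.84, loud=0.43; AND[a·b] → w = 0.3612
R2 (z=-8.0): loud=0.43, medium=0.43; AND[a·b] → w = 0.1849
R3 (z=-3.0): loud=0.43, ¬low=1−0.84=0.16; AND[a·b] → w = 0.0688
Weighted average = (0.3612·12.7 + 0.1849·-8.0 + 0.0688·-3.0) / (0.3612 + 0.1849 + 0.0688)
  = 2.9016 / 0.6149 = 4.72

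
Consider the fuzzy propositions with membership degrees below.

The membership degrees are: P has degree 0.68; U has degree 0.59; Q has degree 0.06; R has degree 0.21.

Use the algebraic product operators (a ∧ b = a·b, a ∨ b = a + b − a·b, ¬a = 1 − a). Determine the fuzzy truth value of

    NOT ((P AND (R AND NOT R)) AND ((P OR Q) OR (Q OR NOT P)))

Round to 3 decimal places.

NOT R = 1 − 0.2100 = 0.7900
R AND NOT R = a·b on (0.2100, 0.7900) = 0.1659
P AND (R AND NOT R) = a·b on (0.6800, 0.1659) = 0.1128
P OR Q = a + b − a·b on (0.6800, 0.0600) = 0.6992
NOT P = 1 − 0.6800 = 0.3200
Q OR NOT P = a + b − a·b on (0.0600, 0.3200) = 0.3608
(P OR Q) OR (Q OR NOT P) = a + b − a·b on (0.6992, 0.3608) = 0.8077
(P AND (R AND NOT R)) AND ((P OR Q) OR (Q OR NOT P)) = a·b on (0.1128, 0.8077) = 0.0911
NOT ((P AND (R AND NOT R)) AND ((P OR Q) OR (Q OR NOT P))) = 1 − 0.0911 = 0.9089

0.909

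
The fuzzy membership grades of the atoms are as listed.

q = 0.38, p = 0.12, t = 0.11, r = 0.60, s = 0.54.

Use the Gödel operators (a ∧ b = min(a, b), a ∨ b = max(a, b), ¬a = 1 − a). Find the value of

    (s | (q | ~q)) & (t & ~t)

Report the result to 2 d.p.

0.11

~q = 1 − 0.38 = 0.62
q | ~q = max(a, b) on (0.38, 0.62) = 0.62
s | (q | ~q) = max(a, b) on (0.54, 0.62) = 0.62
~t = 1 − 0.11 = 0.89
t & ~t = min(a, b) on (0.11, 0.89) = 0.11
(s | (q | ~q)) & (t & ~t) = min(a, b) on (0.62, 0.11) = 0.11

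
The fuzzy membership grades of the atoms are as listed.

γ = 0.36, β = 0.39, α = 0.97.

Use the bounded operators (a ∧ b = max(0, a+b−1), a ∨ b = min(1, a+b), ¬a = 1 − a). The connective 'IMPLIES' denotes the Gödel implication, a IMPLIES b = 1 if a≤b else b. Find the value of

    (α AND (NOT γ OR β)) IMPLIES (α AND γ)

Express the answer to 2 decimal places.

0.33

NOT γ = 1 − 0.36 = 0.64
NOT γ OR β = min(1, a+b) on (0.64, 0.39) = 1.00
α AND (NOT γ OR β) = max(0, a+b−1) on (0.97, 1.00) = 0.97
α AND γ = max(0, a+b−1) on (0.97, 0.36) = 0.33
(α AND (NOT γ OR β)) IMPLIES (α AND γ)  [Gödel: 1 if a≤b else b] with a=0.97, b=0.33 → 0.33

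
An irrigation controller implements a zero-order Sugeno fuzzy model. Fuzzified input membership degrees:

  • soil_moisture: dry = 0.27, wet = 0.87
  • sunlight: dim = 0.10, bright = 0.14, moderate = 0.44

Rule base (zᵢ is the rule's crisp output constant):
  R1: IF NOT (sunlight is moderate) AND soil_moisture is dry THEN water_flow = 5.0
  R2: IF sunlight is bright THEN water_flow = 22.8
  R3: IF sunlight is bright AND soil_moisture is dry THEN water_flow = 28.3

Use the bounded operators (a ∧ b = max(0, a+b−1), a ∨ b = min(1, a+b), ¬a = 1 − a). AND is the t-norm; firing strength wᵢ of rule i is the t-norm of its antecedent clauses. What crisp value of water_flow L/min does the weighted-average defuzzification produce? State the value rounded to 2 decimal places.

22.80

R1 (z=5.0): ¬moderate=1−0.44=0.56, dry=0.27; AND[max(0, a+b−1)] → w = 0.00
R2 (z=22.8): bright=0.14 → w = 0.14
R3 (z=28.3): bright=0.14, dry=0.27; AND[max(0, a+b−1)] → w = 0.00
Weighted average = (0.00·5.0 + 0.14·22.8 + 0.00·28.3) / (0.00 + 0.14 + 0.00)
  = 3.1920 / 0.1400 = 22.80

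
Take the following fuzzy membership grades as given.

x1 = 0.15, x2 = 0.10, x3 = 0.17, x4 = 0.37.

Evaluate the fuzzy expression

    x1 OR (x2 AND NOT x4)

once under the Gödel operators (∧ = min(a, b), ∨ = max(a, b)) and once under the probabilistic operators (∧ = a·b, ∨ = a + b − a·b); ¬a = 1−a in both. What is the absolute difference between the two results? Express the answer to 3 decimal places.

0.054

Under Gödel:
  NOT x4 = 1 − 0.37 = 0.63
  x2 AND NOT x4 = min(a, b) on (0.10, 0.63) = 0.10
  x1 OR (x2 AND NOT x4) = max(a, b) on (0.15, 0.10) = 0.15
  → value = 0.1500
Under probabilistic:
  NOT x4 = 1 − 0.3700 = 0.6300
  x2 AND NOT x4 = a·b on (0.1000, 0.6300) = 0.0630
  x1 OR (x2 AND NOT x4) = a + b − a·b on (0.1500, 0.0630) = 0.2036
  → value = 0.2036
|0.1500 − 0.2036| = 0.054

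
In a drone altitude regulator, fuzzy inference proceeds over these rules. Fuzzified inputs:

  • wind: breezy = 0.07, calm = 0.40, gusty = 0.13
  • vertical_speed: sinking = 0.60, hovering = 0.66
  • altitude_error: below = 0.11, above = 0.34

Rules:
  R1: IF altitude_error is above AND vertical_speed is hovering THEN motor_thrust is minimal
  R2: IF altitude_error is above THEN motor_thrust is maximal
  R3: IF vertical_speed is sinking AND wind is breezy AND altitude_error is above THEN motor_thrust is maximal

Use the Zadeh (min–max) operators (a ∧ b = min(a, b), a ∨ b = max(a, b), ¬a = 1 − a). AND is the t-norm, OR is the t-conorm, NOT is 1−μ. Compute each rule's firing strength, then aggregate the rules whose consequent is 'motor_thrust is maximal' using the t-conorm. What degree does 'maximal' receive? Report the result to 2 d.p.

0.34

R1: above=0.34, hovering=0.66; AND[min(a, b)] → w = 0.34
R2: above=0.34 → w = 0.34
R3: sinking=0.60, breezy=0.07, above=0.34; AND[min(a, b)] → w = 0.07
Rules with consequent 'maximal': {R2, R3} → strengths 0.34, 0.07
Aggregate via t-conorm [max(a, b)]: 0.34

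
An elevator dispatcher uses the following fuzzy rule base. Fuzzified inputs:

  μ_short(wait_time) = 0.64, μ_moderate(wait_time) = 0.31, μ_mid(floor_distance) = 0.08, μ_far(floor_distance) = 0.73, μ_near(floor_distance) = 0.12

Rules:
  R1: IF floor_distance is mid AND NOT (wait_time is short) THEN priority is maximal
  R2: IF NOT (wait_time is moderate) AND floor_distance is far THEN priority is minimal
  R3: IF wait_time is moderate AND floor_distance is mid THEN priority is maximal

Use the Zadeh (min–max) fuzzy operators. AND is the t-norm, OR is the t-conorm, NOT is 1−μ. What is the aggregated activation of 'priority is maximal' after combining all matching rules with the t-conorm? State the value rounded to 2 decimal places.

R1: mid=0.08, ¬short=1−0.64=0.36; AND[min(a, b)] → w = 0.08
R2: ¬moderate=1−0.31=0.69, far=0.73; AND[min(a, b)] → w = 0.69
R3: moderate=0.31, mid=0.08; AND[min(a, b)] → w = 0.08
Rules with consequent 'maximal': {R1, R3} → strengths 0.08, 0.08
Aggregate via t-conorm [max(a, b)]: 0.08

0.08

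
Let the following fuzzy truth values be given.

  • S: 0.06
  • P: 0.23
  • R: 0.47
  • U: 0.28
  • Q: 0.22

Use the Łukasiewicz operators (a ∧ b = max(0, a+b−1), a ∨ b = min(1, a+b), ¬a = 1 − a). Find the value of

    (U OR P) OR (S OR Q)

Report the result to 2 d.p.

U OR P = min(1, a+b) on (0.28, 0.23) = 0.51
S OR Q = min(1, a+b) on (0.06, 0.22) = 0.28
(U OR P) OR (S OR Q) = min(1, a+b) on (0.51, 0.28) = 0.79

0.79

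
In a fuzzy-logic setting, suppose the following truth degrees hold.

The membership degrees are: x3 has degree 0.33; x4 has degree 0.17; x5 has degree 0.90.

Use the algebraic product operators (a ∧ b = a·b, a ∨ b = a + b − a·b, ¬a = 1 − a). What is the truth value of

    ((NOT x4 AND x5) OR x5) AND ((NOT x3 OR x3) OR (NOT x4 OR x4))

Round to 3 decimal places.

NOT x4 = 1 − 0.1700 = 0.8300
NOT x4 AND x5 = a·b on (0.8300, 0.9000) = 0.7470
(NOT x4 AND x5) OR x5 = a + b − a·b on (0.7470, 0.9000) = 0.9747
NOT x3 = 1 − 0.3300 = 0.6700
NOT x3 OR x3 = a + b − a·b on (0.6700, 0.3300) = 0.7789
NOT x4 = 1 − 0.1700 = 0.8300
NOT x4 OR x4 = a + b − a·b on (0.8300, 0.1700) = 0.8589
(NOT x3 OR x3) OR (NOT x4 OR x4) = a + b − a·b on (0.7789, 0.8589) = 0.9688
((NOT x4 AND x5) OR x5) AND ((NOT x3 OR x3) OR (NOT x4 OR x4)) = a·b on (0.9747, 0.9688) = 0.9443

0.944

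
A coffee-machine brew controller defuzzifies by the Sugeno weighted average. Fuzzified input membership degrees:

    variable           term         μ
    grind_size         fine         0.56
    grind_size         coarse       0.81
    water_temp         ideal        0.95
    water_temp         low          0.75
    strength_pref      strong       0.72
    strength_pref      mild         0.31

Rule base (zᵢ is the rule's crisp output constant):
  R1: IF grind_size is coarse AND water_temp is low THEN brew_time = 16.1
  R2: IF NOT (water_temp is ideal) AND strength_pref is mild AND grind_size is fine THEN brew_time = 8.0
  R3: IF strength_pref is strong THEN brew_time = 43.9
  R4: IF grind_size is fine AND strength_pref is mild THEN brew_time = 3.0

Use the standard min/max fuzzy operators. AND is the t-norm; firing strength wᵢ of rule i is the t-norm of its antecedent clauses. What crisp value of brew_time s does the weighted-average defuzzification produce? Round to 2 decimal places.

24.60

R1 (z=16.1): coarse=0.81, low=0.75; AND[min(a, b)] → w = 0.75
R2 (z=8.0): ¬ideal=1−0.95=0.05, mild=0.31, fine=0.56; AND[min(a, b)] → w = 0.05
R3 (z=43.9): strong=0.72 → w = 0.72
R4 (z=3.0): fine=0.56, mild=0.31; AND[min(a, b)] → w = 0.31
Weighted average = (0.75·16.1 + 0.05·8.0 + 0.72·43.9 + 0.31·3.0) / (0.75 + 0.05 + 0.72 + 0.31)
  = 45.0130 / 1.8300 = 24.60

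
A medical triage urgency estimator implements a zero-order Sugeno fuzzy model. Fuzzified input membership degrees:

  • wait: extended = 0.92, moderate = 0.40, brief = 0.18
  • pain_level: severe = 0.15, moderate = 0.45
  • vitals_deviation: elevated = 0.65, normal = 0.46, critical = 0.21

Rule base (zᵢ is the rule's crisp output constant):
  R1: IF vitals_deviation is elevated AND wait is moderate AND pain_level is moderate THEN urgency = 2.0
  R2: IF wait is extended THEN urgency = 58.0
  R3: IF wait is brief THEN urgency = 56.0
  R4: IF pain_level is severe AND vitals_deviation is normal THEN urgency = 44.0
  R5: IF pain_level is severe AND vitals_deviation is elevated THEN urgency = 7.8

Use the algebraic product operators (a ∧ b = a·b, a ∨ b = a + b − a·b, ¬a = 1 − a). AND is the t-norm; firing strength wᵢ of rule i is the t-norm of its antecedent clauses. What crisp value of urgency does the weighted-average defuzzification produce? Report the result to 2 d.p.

R1 (z=2.0): elevated=0.65, moderate=0.40, moderate=0.45; AND[a·b] → w = 0.1170
R2 (z=58.0): extended=0.92 → w = 0.9200
R3 (z=56.0): brief=0.18 → w = 0.1800
R4 (z=44.0): severe=0.15, normal=0.46; AND[a·b] → w = 0.0690
R5 (z=7.8): severe=0.15, elevated=0.65; AND[a·b] → w = 0.0975
Weighted average = (0.1170·2.0 + 0.9200·58.0 + 0.1800·56.0 + 0.0690·44.0 + 0.0975·7.8) / (0.1170 + 0.9200 + 0.1800 + 0.0690 + 0.0975)
  = 67.4705 / 1.3835 = 48.77

48.77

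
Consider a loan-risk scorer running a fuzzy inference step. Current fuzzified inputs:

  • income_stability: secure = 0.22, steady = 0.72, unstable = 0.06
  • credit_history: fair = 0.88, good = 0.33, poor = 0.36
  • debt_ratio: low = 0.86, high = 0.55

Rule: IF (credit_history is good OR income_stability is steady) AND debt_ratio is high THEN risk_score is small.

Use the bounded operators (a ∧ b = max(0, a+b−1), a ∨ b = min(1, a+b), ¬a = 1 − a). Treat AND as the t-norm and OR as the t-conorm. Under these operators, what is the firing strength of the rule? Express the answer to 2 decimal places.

firing strength: (good=0.33 OR steady=0.72) = 1.00; AND[max(0, a+b−1)] with high=0.55 → w = 0.55

0.55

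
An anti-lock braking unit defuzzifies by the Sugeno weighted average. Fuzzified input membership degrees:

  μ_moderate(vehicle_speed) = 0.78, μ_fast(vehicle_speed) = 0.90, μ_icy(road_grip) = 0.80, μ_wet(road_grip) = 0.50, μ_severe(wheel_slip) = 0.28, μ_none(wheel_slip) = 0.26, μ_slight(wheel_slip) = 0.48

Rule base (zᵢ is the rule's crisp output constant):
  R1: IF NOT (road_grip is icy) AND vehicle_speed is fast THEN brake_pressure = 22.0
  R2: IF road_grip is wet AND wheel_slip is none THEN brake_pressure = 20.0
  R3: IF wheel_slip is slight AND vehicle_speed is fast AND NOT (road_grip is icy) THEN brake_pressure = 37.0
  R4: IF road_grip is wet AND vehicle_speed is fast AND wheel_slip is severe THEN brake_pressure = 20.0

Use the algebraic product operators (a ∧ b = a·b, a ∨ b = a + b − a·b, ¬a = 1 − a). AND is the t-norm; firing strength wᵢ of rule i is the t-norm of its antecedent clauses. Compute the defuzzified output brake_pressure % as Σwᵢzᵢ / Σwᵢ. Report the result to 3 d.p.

23.501

R1 (z=22.0): ¬icy=1−0.80=0.20, fast=0.90; AND[a·b] → w = 0.1800
R2 (z=20.0): wet=0.50, none=0.26; AND[a·b] → w = 0.1300
R3 (z=37.0): slight=0.48, fast=0.90, ¬icy=1−0.80=0.20; AND[a·b] → w = 0.0864
R4 (z=20.0): wet=0.50, fast=0.90, severe=0.28; AND[a·b] → w = 0.1260
Weighted average = (0.1800·22.0 + 0.1300·20.0 + 0.0864·37.0 + 0.1260·20.0) / (0.1800 + 0.1300 + 0.0864 + 0.1260)
  = 12.2768 / 0.5224 = 23.501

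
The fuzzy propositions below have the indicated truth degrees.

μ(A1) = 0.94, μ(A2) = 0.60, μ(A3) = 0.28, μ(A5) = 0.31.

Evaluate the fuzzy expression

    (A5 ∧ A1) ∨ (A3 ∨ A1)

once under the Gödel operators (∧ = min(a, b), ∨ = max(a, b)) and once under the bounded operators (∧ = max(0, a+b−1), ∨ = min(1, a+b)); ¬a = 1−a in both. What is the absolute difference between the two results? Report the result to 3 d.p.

Under Gödel:
  A5 ∧ A1 = min(a, b) on (0.31, 0.94) = 0.31
  A3 ∨ A1 = max(a, b) on (0.28, 0.94) = 0.94
  (A5 ∧ A1) ∨ (A3 ∨ A1) = max(a, b) on (0.31, 0.94) = 0.94
  → value = 0.9400
Under bounded:
  A5 ∧ A1 = max(0, a+b−1) on (0.31, 0.94) = 0.25
  A3 ∨ A1 = min(1, a+b) on (0.28, 0.94) = 1.00
  (A5 ∧ A1) ∨ (A3 ∨ A1) = min(1, a+b) on (0.25, 1.00) = 1.00
  → value = 1.0000
|0.9400 − 1.0000| = 0.060

0.060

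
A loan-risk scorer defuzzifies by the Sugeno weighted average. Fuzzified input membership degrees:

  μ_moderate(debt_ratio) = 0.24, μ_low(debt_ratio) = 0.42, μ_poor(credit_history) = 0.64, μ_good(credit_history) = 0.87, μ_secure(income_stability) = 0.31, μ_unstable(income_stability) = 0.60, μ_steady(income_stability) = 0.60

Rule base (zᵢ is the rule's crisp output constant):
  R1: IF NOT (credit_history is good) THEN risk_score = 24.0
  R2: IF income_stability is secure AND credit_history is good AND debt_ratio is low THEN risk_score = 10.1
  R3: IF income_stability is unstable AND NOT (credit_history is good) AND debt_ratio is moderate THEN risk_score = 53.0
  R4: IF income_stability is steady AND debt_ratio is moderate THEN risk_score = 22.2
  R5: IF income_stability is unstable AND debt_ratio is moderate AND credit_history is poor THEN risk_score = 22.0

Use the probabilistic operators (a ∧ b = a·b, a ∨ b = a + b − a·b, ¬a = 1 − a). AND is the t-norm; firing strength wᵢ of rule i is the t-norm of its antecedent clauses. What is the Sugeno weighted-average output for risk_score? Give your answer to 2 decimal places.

21.04

R1 (z=24.0): ¬good=1−0.87=0.13 → w = 0.1300
R2 (z=10.1): secure=0.31, good=0.87, low=0.42; AND[a·b] → w = 0.1133
R3 (z=53.0): unstable=0.60, ¬good=1−0.87=0.13, moderate=0.24; AND[a·b] → w = 0.0187
R4 (z=22.2): steady=0.60, moderate=0.24; AND[a·b] → w = 0.1440
R5 (z=22.0): unstable=0.60, moderate=0.24, poor=0.64; AND[a·b] → w = 0.0922
Weighted average = (0.1300·24.0 + 0.1133·10.1 + 0.0187·53.0 + 0.1440·22.2 + 0.0922·22.0) / (0.1300 + 0.1133 + 0.0187 + 0.1440 + 0.0922)
  = 10.4805 / 0.4982 = 21.04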